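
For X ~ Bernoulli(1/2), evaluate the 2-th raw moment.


For Bernoulli: X in {0,1}
E[X^2] = 0^2*(1-1/2) + 1^2*1/2 = 1/2

1/2


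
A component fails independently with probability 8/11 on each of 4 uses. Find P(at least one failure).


P(at least one) = 1 - P(none)
P(none) = (1 - 8/11)^4 = (3/11)^4 = 81/14641
P(at least one) = 1 - 81/14641 = 14560/14641

14560/14641


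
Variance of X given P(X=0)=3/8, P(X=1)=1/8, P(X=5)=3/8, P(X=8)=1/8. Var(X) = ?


E[X] = 3, E[X^2] = 35/2
Var(X) = E[X^2] - (E[X])^2 = 35/2 - (3)^2 = 17/2

17/2


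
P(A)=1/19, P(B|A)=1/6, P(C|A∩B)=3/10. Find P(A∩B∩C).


P(A∩B∩C) = P(A) * P(B|A) * P(C|A∩B)
= 1/19 * 1/6 * 3/10
= 1/114 * 3/10 = 1/380

1/380


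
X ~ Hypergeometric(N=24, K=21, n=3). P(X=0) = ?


P(X=0) = C(21,0)*C(3,3) / C(24,3)
= 1*1 / 2024
= 1/2024

1/2024


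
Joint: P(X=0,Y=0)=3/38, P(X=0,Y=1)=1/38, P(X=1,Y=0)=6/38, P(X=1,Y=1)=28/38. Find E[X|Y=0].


P(Y=0) = 9/38
E[X|Y=0] = (0*3 + 1*6)/9 = 6/9 = 2/3

2/3


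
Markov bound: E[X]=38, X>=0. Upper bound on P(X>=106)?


Markov: P(X >= a) <= E[X]/a
P(X >= 106) <= 38/106 = 19/53

19/53


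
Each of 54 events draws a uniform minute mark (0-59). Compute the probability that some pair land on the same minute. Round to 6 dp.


P(all different) = prod((60-i)/60 for i=0..53) = 0.000000
P(at least one match) = 1 - 0.000000 = 1.000000

1.000000


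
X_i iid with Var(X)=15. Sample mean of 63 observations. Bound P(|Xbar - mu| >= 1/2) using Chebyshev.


Var(Xbar) = Var(X)/n = 15/63
Chebyshev: P(|Xbar-mu| >= 1/2) <= Var(Xbar)/(1/2)^2 = (5/21)/(1/4) = 20/21

20/21


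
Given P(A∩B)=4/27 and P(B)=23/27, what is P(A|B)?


P(A|B) = P(A∩B)/P(B) = (4/27)/(23/27) = 4/23

4/23


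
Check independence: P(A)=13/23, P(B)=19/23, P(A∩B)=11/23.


P(A)*P(B) = 13/23*19/23 = 247/529
P(A∩B) = 11/23 != 247/529, so not independent

No, A and B are not independent


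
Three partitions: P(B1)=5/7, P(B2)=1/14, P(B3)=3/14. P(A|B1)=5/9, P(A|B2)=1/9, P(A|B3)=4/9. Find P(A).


P(A) = P(A|B1)P(B1) + P(A|B2)P(B2) + P(A|B3)P(B3)
= 5/9*5/7 + 1/9*1/14 + 4/9*3/14
= 25/63 + 1/126 + 2/21 = 1/2

1/2


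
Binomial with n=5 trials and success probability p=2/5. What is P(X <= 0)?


P(X<=0) = P(X=0)
= 243/3125
= 243/3125

243/3125


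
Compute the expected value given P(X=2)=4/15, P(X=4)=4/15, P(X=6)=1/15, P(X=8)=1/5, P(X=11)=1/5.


E[X] = sum(x * P(x))
= 2*4/15 + 4*4/15 + 6*1/15 + 8*1/5 + 11*1/5
= 29/5

29/5


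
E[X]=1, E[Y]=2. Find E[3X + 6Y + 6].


E[3X + 6Y + 6] = 3*E[X] + 6*E[Y] + 6
= (3)*(1) + (6)*(2) + (6)
= 3 + 12 + 6 = 21

21


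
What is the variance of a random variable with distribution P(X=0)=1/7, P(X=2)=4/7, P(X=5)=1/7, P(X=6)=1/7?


E[X] = 19/7, E[X^2] = 11
Var(X) = E[X^2] - (E[X])^2 = 11 - (19/7)^2 = 178/49

178/49


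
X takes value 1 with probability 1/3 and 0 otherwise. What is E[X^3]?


For Bernoulli: X in {0,1}
E[X^3] = 0^3*(1-1/3) + 1^3*1/3 = 1/3

1/3


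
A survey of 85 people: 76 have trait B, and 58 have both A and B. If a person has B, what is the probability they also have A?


P(A|B) = P(A∩B)/P(B) = (58/85)/(76/85) = 58/76 = 29/38

29/38


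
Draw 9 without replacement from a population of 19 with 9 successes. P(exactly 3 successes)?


P(X=3) = C(9,3)*C(10,6) / C(19,9)
= 84*210 / 92378
= 17640/92378 = 8820/46189

8820/46189


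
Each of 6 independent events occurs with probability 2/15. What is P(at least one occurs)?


P(at least one) = 1 - P(none)
P(none) = (1 - 2/15)^6 = (13/15)^6 = 4826809/11390625
P(at least one) = 1 - 4826809/11390625 = 6563816/11390625

6563816/11390625


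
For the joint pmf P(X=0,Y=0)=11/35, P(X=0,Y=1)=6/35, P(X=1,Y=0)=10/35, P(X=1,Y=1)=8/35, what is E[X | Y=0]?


P(Y=0) = 21/35
E[X|Y=0] = (0*11 + 1*10)/21 = 10/21

10/21


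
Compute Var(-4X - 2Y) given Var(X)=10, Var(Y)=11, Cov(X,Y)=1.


Var(-4X - 2Y) = (-4)^2*Var(X) + (-2)^2*Var(Y) + 2*(-4)*(-2)*Cov(X,Y)
= 16*10 + 4*11 + 16*1
= 160 + 44 + 16 = 220

220


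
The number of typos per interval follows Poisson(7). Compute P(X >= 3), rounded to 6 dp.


P(X>=3) = 1 - P(X<=2) = 1 - (e^(-7)*7^0/0! + e^(-7)*7^1/1! + e^(-7)*7^2/2!)
≈ 1 - (0.0009118820 + 0.0063831738 + 0.0223411082)
= 1 - 0.0296361640 = 0.9703638360
≈ 0.970364

0.970364


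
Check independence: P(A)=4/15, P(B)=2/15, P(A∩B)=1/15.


P(A)*P(B) = 4/15*2/15 = 8/225
P(A∩B) = 1/15 != 8/225, so not independent

No, A and B are not independent


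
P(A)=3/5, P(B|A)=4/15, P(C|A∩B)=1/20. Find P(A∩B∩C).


P(A∩B∩C) = P(A) * P(B|A) * P(C|A∩B)
= 3/5 * 4/15 * 1/20
= 4/25 * 1/20 = 1/125

1/125


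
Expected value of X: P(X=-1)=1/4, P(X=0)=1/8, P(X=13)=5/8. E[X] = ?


E[X] = sum(x * P(x))
= -1*1/4 + 0*1/8 + 13*5/8
= 63/8

63/8


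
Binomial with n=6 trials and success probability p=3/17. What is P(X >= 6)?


P(X>=6) = P(X=6)
= 729/24137569
= 729/24137569

729/24137569


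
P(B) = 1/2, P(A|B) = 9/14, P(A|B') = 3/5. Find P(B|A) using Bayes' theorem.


P(A) = P(A|B)P(B) + P(A|B')P(B') = 9/14*1/2 + 3/5*1/2 = 87/140
P(B|A) = P(A|B)P(B)/P(A) = (9/28)/(87/140) = 15/29

15/29


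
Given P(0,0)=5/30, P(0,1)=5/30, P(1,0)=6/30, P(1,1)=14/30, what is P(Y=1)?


P(Y=1) = P(0,1)+P(1,1) = 5/30 + 14/30 = 19/30

19/30


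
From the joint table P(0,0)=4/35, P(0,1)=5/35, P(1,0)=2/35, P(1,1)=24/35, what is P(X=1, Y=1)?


Read from table: P(X=1, Y=1) = 24/35

24/35


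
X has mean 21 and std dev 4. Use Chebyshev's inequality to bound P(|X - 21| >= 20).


k = 20/4 = 5
Chebyshev: P(|X-mu| >= k*sigma) <= 1/k^2 = 1/5^2 = 1/25

1/25


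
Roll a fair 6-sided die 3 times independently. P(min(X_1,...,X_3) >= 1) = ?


P(min >= 1) = P(all X_i >= 1) = (P(X_1 >= 1))^3
= (6/6)^3 = 1^3 = 1

1


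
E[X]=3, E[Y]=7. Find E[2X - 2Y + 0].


E[2X - 2Y + 0] = 2*E[X] - 2*E[Y] + 0
= (2)*(3) + (-2)*(7) + (0)
= 6 - 14 + 0 = -8

-8


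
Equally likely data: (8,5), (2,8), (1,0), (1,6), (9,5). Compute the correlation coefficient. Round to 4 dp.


Cov(X,Y) = 1.2400, Var(X) = 12.5600, Var(Y) = 6.9600
rho = Cov/(sqrt(VarX)*sqrt(VarY)) = 0.1326

0.1326


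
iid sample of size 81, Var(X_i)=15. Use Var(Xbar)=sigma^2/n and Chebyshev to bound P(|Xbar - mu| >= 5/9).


Var(Xbar) = Var(X)/n = 15/81
Chebyshev: P(|Xbar-mu| >= 5/9) <= Var(Xbar)/(5/9)^2 = (5/27)/(25/81) = 3/5

3/5


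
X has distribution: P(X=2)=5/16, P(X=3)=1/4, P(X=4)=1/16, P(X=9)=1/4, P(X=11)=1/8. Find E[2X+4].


E[2X+4] = sum(g(x)*P(x))
= 8*5/16 + 10*1/4 + 12*1/16 + 22*1/4 + 26*1/8
= 29/2

29/2


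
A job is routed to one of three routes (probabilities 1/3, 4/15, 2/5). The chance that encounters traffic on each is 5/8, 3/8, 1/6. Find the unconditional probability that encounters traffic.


P(A) = P(A|B1)P(B1) + P(A|B2)P(B2) + P(A|B3)P(B3)
= 5/8*1/3 + 3/8*4/15 + 1/6*2/5
= 5/24 + 1/10 + 1/15 = 3/8

3/8


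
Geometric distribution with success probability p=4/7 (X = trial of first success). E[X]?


For geometric (trials until first success), E[X] = 1/p = 1/(4/7) = 7/4

7/4


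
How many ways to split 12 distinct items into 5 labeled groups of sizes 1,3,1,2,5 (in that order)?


12! = 479001600
Denominator: 1!=1 * 3!=6 * 1!=1 * 2!=2 * 5!=120
Coefficient = 479001600 / 1440 = 332640

332640


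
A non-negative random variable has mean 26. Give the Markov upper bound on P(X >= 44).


Markov: P(X >= a) <= E[X]/a
P(X >= 44) <= 26/44 = 13/22

13/22


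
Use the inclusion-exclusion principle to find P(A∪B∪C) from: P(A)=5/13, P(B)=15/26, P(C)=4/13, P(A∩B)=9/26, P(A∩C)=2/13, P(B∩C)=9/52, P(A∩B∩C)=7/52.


P(A∪B∪C) = P(A)+P(B)+P(C) - P(AB)-P(AC)-P(BC) + P(ABC)
= 5/13+15/26+4/13 - 9/26-2/13-9/52 + 7/52
= 19/26

19/26


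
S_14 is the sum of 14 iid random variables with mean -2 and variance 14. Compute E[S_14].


E[S_n] = n*E[X_1] = 14*-2 = -28

-28


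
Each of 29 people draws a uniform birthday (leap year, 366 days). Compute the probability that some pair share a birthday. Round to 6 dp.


P(all different) = prod((366-i)/366 for i=0..28) = 0.320056
P(at least one match) = 1 - 0.320056 = 0.679944

0.679944


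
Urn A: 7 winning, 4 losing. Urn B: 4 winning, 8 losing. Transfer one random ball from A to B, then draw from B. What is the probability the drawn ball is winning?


P(transfer winning) = 7/11; P(transfer losing) = 4/11
If winning transferred: Urn II has 5 winning of 13, so P(winning|winning moved) = 5/13
If losing transferred: Urn II has 4 winning of 13, so P(winning|losing moved) = 4/13
By total probability: P(winning) = 7/11*5/13 + 4/11*4/13 = 51/143

51/143


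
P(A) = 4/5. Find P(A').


P(A') = 1 - P(A) = 1 - 4/5 = 1/5

1/5


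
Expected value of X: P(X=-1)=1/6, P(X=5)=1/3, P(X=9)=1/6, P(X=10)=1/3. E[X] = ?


E[X] = sum(x * P(x))
= -1*1/6 + 5*1/3 + 9*1/6 + 10*1/3
= 19/3

19/3


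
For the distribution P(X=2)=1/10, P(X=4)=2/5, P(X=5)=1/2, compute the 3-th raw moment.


E[X^3] = sum(x^3 * P(x))
= 8*1/10 + 64*2/5 + 125*1/2
= 889/10

889/10


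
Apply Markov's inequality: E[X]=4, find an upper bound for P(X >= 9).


Markov: P(X >= a) <= E[X]/a
P(X >= 9) <= 4/9

4/9


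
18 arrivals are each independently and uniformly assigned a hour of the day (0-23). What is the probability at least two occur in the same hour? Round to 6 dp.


P(all different) = prod((24-i)/24 for i=0..17) = 0.000123
P(at least one match) = 1 - 0.000123 = 0.999877

0.999877


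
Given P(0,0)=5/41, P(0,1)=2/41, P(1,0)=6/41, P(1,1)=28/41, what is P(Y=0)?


P(Y=0) = P(0,0)+P(1,0) = 5/41 + 6/41 = 11/41

11/41


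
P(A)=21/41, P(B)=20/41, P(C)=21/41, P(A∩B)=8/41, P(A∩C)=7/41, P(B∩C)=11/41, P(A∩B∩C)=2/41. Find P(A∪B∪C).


P(A∪B∪C) = P(A)+P(B)+P(C) - P(AB)-P(AC)-P(BC) + P(ABC)
= 21/41+20/41+21/41 - 8/41-7/41-11/41 + 2/41
= 38/41

38/41


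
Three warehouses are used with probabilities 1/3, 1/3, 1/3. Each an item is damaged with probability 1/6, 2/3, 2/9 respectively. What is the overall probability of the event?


P(A) = P(A|B1)P(B1) + P(A|B2)P(B2) + P(A|B3)P(B3)
= 1/6*1/3 + 2/3*1/3 + 2/9*1/3
= 1/18 + 2/9 + 2/27 = 19/54

19/54


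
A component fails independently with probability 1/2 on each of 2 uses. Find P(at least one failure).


P(at least one) = 1 - P(none)
P(none) = (1 - 1/2)^2 = (1/2)^2 = 1/4
P(at least one) = 1 - 1/4 = 3/4

3/4


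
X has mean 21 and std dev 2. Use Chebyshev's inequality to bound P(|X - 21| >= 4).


k = 4/2 = 2
Chebyshev: P(|X-mu| >= k*sigma) <= 1/k^2 = 1/2^2 = 1/4

1/4


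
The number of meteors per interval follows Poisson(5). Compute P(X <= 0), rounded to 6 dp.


P(X<=0) = e^(-5)*5^0/0!
≈ 0.0067379470
≈ 0.006738

0.006738


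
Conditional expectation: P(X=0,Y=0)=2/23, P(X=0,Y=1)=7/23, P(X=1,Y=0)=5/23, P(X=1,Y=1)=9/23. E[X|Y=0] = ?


P(Y=0) = 7/23
E[X|Y=0] = (0*2 + 1*5)/7 = 5/7

5/7


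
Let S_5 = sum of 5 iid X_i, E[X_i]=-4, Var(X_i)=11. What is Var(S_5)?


By independence, Var(S_n) = n*Var(X_1) = 5*11 = 55

55


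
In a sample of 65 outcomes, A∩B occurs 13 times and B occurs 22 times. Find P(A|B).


P(A|B) = P(A∩B)/P(B) = (13/65)/(22/65) = 13/22

13/22


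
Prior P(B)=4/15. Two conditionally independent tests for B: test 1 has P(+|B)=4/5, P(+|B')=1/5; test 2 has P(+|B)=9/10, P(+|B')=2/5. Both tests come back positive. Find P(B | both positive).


After test 1: P(+) = 4/5*4/15 + 1/5*11/15 = 9/25
P(B|+) = (16/75)/(9/25) = 16/27
After test 2 (use post1 as new prior): P(+) = 9/10*16/27 + 2/5*11/27 = 94/135
P(B|+,+) = (8/15)/(94/135) = 36/47

36/47


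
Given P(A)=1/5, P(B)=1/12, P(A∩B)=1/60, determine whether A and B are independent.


P(A)*P(B) = 1/5*1/12 = 1/60
P(A∩B) = 1/60, which equals P(A)P(B), so independent

Yes, A and B are independent


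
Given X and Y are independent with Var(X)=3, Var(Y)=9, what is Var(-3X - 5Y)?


Independence => Cov(X,Y)=0
Var(-3X - 5Y) = (-3)^2*Var(X) + (-5)^2*Var(Y)
= 9*3 + 25*9 = 252

252


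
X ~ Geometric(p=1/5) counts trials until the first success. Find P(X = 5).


P(X=5) = (1-p)^4 * p = (4/5)^4 * 1/5
= 256/625 * 1/5 = 256/3125

256/3125


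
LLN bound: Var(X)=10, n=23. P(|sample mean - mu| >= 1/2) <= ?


Var(Xbar) = Var(X)/n = 10/23
Chebyshev: P(|Xbar-mu| >= 1/2) <= Var(Xbar)/(1/2)^2 = (10/23)/(1/4) = 40/23
Bound exceeds 1, so trivial bound: 1

1


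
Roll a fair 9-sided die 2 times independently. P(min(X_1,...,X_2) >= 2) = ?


P(min >= 2) = P(all X_i >= 2) = (P(X_1 >= 2))^2
= (8/9)^2 = 64/81

64/81


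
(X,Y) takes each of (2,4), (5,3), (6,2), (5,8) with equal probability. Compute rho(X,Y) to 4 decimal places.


Cov(X,Y) = -0.3750, Var(X) = 2.2500, Var(Y) = 5.1875
rho = Cov/(sqrt(VarX)*sqrt(VarY)) = -0.1098

-0.1098


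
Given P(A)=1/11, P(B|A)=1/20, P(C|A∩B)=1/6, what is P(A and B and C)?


P(A∩B∩C) = P(A) * P(B|A) * P(C|A∩B)
= 1/11 * 1/20 * 1/6
= 1/220 * 1/6 = 1/1320

1/1320


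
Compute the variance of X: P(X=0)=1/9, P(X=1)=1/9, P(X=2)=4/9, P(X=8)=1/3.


E[X] = 11/3, E[X^2] = 209/9
Var(X) = E[X^2] - (E[X])^2 = 209/9 - (11/3)^2 = 88/9

88/9


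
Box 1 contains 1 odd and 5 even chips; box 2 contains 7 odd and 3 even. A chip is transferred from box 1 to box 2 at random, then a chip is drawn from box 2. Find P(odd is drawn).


P(transfer odd) = 1/6; P(transfer even) = 5/6
If odd transferred: Urn II has 8 odd of 11, so P(odd|odd moved) = 8/11
If even transferred: Urn II has 7 odd of 11, so P(odd|even moved) = 7/11
By total probability: P(odd) = 1/6*8/11 + 5/6*7/11 = 43/66

43/66


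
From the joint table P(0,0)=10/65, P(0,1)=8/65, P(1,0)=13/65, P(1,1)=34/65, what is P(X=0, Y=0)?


Read from table: P(X=0, Y=0) = 10/65 = 2/13

2/13


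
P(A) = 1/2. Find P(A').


P(A') = 1 - P(A) = 1 - 1/2 = 1/2

1/2


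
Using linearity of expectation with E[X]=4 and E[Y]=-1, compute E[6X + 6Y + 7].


E[6X + 6Y + 7] = 6*E[X] + 6*E[Y] + 7
= (6)*(4) + (6)*(-1) + (7)
= 24 - 6 + 7 = 25

25


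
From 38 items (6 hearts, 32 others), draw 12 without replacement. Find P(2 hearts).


P(X=2) = C(6,2)*C(32,10) / C(38,12)
= 15*64512240 / 2707475148
= 967683600/2707475148 = 29900/83657

29900/83657


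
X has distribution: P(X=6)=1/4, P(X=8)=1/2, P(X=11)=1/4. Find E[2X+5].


E[2X+5] = sum(g(x)*P(x))
= 17*1/4 + 21*1/2 + 27*1/4
= 43/2

43/2


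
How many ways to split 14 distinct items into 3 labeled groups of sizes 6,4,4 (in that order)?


14! = 87178291200
Denominator: 6!=720 * 4!=24 * 4!=24
Coefficient = 87178291200 / 414720 = 210210

210210


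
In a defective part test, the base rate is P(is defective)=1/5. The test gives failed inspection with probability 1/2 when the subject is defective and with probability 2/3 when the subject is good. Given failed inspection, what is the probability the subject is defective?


P(A) = P(A|B)P(B) + P(A|B')P(B') = 1/2*1/5 + 2/3*4/5 = 19/30
P(B|A) = P(A|B)P(B)/P(A) = (1/10)/(19/30) = 3/19

3/19


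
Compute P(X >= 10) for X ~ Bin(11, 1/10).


P(X>=10) = P(X=10) + P(X=11)
= 99/100000000000 + 1/100000000000
= 1/1000000000

1/1000000000


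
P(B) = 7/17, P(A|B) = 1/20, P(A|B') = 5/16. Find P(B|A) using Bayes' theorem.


P(A) = P(A|B)P(B) + P(A|B')P(B') = 1/20*7/17 + 5/16*10/17 = 139/680
P(B|A) = P(A|B)P(B)/P(A) = (7/340)/(139/680) = 14/139

14/139


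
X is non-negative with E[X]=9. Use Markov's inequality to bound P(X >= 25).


Markov: P(X >= a) <= E[X]/a
P(X >= 25) <= 9/25

9/25


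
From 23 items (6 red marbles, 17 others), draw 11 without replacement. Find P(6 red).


P(X=6) = C(6,6)*C(17,5) / C(23,11)
= 1*6188 / 1352078
= 6188/1352078 = 2/437

2/437


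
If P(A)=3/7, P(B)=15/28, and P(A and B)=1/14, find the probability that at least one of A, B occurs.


P(A∪B) = P(A) + P(B) - P(A∩B)
= 3/7 + 15/28 - 1/14 = 25/28

25/28


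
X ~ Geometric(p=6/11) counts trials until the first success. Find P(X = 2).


P(X=2) = (1-p)^1 * p = (5/11)^1 * 6/11
= 5/11 * 6/11 = 30/121

30/121


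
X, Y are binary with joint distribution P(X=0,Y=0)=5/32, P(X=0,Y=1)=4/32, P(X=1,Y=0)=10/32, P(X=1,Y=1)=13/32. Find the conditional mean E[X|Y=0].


P(Y=0) = 15/32
E[X|Y=0] = (0*5 + 1*10)/15 = 10/15 = 2/3

2/3


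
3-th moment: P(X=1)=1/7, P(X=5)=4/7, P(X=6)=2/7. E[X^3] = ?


E[X^3] = sum(x^3 * P(x))
= 1*1/7 + 125*4/7 + 216*2/7
= 933/7

933/7


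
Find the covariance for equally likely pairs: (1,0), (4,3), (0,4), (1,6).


E[X]=3/2, E[Y]=13/4, E[XY]=9/2
Cov(X,Y) = E[XY] - E[X]E[Y] = 9/2 - 3/2*13/4 = -3/8

-3/8


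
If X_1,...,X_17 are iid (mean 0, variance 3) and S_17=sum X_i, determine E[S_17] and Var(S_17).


E[S_n] = n*mu = 17*0 = 0
Var(S_n) = n*sigma^2 = 17*3 = 51

E[S_17]=0, Var(S_17)=51


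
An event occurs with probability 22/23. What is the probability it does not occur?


P(A') = 1 - P(A) = 1 - 22/23 = 1/23

1/23


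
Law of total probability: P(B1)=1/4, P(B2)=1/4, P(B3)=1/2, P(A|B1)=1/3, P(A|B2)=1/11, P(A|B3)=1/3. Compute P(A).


P(A) = P(A|B1)P(B1) + P(A|B2)P(B2) + P(A|B3)P(B3)
= 1/3*1/4 + 1/11*1/4 + 1/3*1/2
= 1/12 + 1/44 + 1/6 = 3/11

3/11


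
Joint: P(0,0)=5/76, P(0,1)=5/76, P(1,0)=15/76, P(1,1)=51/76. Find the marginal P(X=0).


P(X=0) = P(0,0)+P(0,1) = 5/76 + 5/76 = 10/76 = 5/38

5/38


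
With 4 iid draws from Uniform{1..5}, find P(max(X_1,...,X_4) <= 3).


P(max <= 3) = P(all X_i <= 3) = (P(X_1 <= 3))^4
= (3/5)^4 = 81/625

81/625


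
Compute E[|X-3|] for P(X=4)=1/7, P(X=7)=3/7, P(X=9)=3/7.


E[|X-3|] = sum(g(x)*P(x))
= 1*1/7 + 4*3/7 + 6*3/7
= 31/7

31/7


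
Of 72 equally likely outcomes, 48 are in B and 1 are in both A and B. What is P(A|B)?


P(A|B) = P(A∩B)/P(B) = (1/72)/(48/72) = 1/48

1/48


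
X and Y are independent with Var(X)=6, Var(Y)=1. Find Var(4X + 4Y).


Independence => Cov(X,Y)=0
Var(4X + 4Y) = 4^2*Var(X) + 4^2*Var(Y)
= 16*6 + 16*1 = 112

112


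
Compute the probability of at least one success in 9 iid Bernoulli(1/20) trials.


P(at least one) = 1 - P(none)
P(none) = (1 - 1/20)^9 = (19/20)^9 = 322687697779/512000000000
P(at least one) = 1 - 322687697779/512000000000 = 189312302221/512000000000

189312302221/512000000000


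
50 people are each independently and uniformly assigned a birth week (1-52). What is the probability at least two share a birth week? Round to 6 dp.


P(all different) = prod((52-i)/52 for i=0..49) = 0.000000
P(at least one match) = 1 - 0.000000 = 1.000000

1.000000


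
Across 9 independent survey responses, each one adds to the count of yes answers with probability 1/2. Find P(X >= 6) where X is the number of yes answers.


P(X>=6) = P(X=6) + P(X=7) + P(X=8) + P(X=9)
= 21/128 + 9/128 + 9/512 + 1/512
= 65/256

65/256


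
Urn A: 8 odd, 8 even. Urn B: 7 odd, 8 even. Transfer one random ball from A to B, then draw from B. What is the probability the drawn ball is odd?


P(transfer odd) = 8/16 = 1/2; P(transfer even) = 1/2
If odd transferred: Urn II has 8 odd of 16, so P(odd|odd moved) = 1/2
If even transferred: Urn II has 7 odd of 16, so P(odd|even moved) = 7/16
By total probability: P(odd) = 1/2*1/2 + 1/2*7/16 = 15/32

15/32


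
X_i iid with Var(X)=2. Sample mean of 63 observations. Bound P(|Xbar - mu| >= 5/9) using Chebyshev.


Var(Xbar) = Var(X)/n = 2/63
Chebyshev: P(|Xbar-mu| >= 5/9) <= Var(Xbar)/(5/9)^2 = (2/63)/(25/81) = 18/175

18/175


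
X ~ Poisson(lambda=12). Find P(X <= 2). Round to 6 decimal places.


P(X<=2) = e^(-12)*12^0/0! + e^(-12)*12^1/1! + e^(-12)*12^2/2!
≈ 0.0000061442 + 0.0000737305 + 0.0004423833
= 0.0005222580
≈ 0.000522

0.000522


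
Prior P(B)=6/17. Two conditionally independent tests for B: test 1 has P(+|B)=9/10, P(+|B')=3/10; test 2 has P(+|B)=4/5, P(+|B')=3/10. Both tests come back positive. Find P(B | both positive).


After test 1: P(+) = 9/10*6/17 + 3/10*11/17 = 87/170
P(B|+) = (27/85)/(87/170) = 18/29
After test 2 (use post1 as new prior): P(+) = 4/5*18/29 + 3/10*11/29 = 177/290
P(B|+,+) = (72/145)/(177/290) = 48/59

48/59


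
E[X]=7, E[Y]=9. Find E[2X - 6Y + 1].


E[2X - 6Y + 1] = 2*E[X] - 6*E[Y] + 1
= (2)*(7) + (-6)*(9) + (1)
= 14 - 54 + 1 = -39

-39


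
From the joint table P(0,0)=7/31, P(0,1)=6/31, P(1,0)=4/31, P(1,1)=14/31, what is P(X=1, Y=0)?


Read from table: P(X=1, Y=0) = 4/31

4/31


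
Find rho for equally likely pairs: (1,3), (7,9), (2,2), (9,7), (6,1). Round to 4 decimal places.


Cov(X,Y) = 5.8000, Var(X) = 9.2000, Var(Y) = 9.4400
rho = Cov/(sqrt(VarX)*sqrt(VarY)) = 0.6224

0.6224


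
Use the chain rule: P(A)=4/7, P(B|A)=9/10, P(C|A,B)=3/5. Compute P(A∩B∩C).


P(A∩B∩C) = P(A) * P(B|A) * P(C|A∩B)
= 4/7 * 9/10 * 3/5
= 18/35 * 3/5 = 54/175

54/175


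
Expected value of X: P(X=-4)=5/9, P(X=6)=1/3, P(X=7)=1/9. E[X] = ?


E[X] = sum(x * P(x))
= -4*5/9 + 6*1/3 + 7*1/9
= 5/9

5/9


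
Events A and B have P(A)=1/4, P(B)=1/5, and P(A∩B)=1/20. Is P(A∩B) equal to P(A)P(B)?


P(A)*P(B) = 1/4*1/5 = 1/20
P(A∩B) = 1/20, which equals P(A)P(B), so independent

Yes, A and B are independent


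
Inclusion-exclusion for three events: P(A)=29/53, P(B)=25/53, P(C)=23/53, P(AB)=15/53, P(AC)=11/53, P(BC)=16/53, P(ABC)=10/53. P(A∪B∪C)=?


P(A∪B∪C) = P(A)+P(B)+P(C) - P(AB)-P(AC)-P(BC) + P(ABC)
= 29/53+25/53+23/53 - 15/53-11/53-16/53 + 10/53
= 45/53

45/53


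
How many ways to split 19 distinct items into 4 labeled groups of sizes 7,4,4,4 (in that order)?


19! = 121645100408832000
Denominator: 7!=5040 * 4!=24 * 4!=24 * 4!=24
Coefficient = 121645100408832000 / 69672960 = 1745944200

1745944200


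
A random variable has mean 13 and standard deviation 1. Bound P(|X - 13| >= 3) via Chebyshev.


k = 3/1 = 3
Chebyshev: P(|X-mu| >= k*sigma) <= 1/k^2 = 1/3^2 = 1/9

1/9


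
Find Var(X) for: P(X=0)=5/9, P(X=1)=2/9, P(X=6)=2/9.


E[X] = 14/9, E[X^2] = 74/9
Var(X) = E[X^2] - (E[X])^2 = 74/9 - (14/9)^2 = 470/81

470/81


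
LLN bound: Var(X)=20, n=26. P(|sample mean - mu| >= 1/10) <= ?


Var(Xbar) = Var(X)/n = 20/26
Chebyshev: P(|Xbar-mu| >= 1/10) <= Var(Xbar)/(1/10)^2 = (10/13)/(1/100) = 1000/13
Bound exceeds 1, so trivial bound: 1

1


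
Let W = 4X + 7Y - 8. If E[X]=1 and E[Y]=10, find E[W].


E[4X + 7Y - 8] = 4*E[X] + 7*E[Y] - 8
= (4)*(1) + (7)*(10) + (-8)
= 4 + 70 - 8 = 66

66


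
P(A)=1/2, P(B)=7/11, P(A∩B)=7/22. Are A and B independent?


P(A)*P(B) = 1/2*7/11 = 7/22
P(A∩B) = 7/22, which equals P(A)P(B), so independent

Yes, A and B are independent


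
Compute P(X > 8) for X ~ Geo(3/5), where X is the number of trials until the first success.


P(X > 8) = P(first 8 trials all fail) = (1-p)^8 = (2/5)^8 = 256/390625

256/390625


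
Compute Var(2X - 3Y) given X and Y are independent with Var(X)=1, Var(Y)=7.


Independence => Cov(X,Y)=0
Var(2X - 3Y) = 2^2*Var(X) + (-3)^2*Var(Y)
= 4*1 + 9*7 = 67

67


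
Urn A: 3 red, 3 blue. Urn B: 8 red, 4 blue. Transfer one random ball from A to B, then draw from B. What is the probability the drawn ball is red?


P(transfer red) = 3/6 = 1/2; P(transfer blue) = 1/2
If red transferred: Urn II has 9 red of 13, so P(red|red moved) = 9/13
If blue transferred: Urn II has 8 red of 13, so P(red|blue moved) = 8/13
By total probability: P(red) = 1/2*9/13 + 1/2*8/13 = 17/26

17/26


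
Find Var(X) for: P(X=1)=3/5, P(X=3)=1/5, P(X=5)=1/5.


E[X] = 11/5, E[X^2] = 37/5
Var(X) = E[X^2] - (E[X])^2 = 37/5 - (11/5)^2 = 64/25

64/25


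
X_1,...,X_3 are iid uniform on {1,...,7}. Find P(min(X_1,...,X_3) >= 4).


P(min >= 4) = P(all X_i >= 4) = (P(X_1 >= 4))^3
= (4/7)^3 = 64/343

64/343


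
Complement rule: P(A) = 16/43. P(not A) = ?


P(A') = 1 - P(A) = 1 - 16/43 = 27/43

27/43


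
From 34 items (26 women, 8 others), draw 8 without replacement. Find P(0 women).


P(X=0) = C(26,0)*C(8,8) / C(34,8)
= 1*1 / 18156204
= 1/18156204

1/18156204


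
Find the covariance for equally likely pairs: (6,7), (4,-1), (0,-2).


E[X]=10/3, E[Y]=4/3, E[XY]=38/3
Cov(X,Y) = E[XY] - E[X]E[Y] = 38/3 - 10/3*4/3 = 74/9

74/9


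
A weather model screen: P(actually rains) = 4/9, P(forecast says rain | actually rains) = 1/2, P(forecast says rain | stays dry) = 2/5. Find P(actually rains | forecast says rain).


P(A) = P(A|B)P(B) + P(A|B')P(B') = 1/2*4/9 + 2/5*5/9 = 4/9
P(B|A) = P(A|B)P(B)/P(A) = (2/9)/(4/9) = 1/2

1/2


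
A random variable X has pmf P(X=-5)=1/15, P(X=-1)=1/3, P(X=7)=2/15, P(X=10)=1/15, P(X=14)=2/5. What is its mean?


E[X] = sum(x * P(x))
= -5*1/15 - 1*1/3 + 7*2/15 + 10*1/15 + 14*2/5
= 98/15

98/15


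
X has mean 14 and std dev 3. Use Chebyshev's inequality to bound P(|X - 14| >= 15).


k = 15/3 = 5
Chebyshev: P(|X-mu| >= k*sigma) <= 1/k^2 = 1/5^2 = 1/25

1/25


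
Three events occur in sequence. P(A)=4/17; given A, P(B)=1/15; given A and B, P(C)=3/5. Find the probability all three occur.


P(A∩B∩C) = P(A) * P(B|A) * P(C|A∩B)
= 4/17 * 1/15 * 3/5
= 4/255 * 3/5 = 4/425

4/425


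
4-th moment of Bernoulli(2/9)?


For Bernoulli: X in {0,1}
E[X^4] = 0^4*(1-2/9) + 1^4*2/9 = 2/9

2/9


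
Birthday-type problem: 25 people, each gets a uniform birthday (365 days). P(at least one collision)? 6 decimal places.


P(all different) = prod((365-i)/365 for i=0..24) = 0.431300
P(at least one match) = 1 - 0.431300 = 0.568700

0.568700


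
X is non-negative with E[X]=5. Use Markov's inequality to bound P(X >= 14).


Markov: P(X >= a) <= E[X]/a
P(X >= 14) <= 5/14

5/14


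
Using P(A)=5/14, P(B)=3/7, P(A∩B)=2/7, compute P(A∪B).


P(A∪B) = P(A) + P(B) - P(A∩B)
= 5/14 + 3/7 - 2/7 = 1/2

1/2


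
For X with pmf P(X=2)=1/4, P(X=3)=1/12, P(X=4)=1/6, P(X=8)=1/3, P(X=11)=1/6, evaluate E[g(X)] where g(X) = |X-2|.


E[|X-2|] = sum(g(x)*P(x))
= 0*1/4 + 1*1/12 + 2*1/6 + 6*1/3 + 9*1/6
= 47/12

47/12


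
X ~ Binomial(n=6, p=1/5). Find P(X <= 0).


P(X<=0) = P(X=0)
= 4096/15625
= 4096/15625

4096/15625


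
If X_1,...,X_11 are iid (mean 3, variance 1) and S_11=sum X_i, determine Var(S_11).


By independence, Var(S_n) = n*Var(X_1) = 11*1 = 11

11


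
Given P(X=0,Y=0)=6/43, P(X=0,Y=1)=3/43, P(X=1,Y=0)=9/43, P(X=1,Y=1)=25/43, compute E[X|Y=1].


P(Y=1) = 28/43
E[X|Y=1] = (0*3 + 1*25)/28 = 25/28

25/28


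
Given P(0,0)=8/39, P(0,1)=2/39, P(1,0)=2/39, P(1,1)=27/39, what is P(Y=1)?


P(Y=1) = P(0,1)+P(1,1) = 2/39 + 27/39 = 29/39

29/39


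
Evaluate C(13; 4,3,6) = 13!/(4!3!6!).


13! = 6227020800
Denominator: 4!=24 * 3!=6 * 6!=720
Coefficient = 6227020800 / 103680 = 60060

60060


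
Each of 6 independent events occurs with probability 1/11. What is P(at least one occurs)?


P(at least one) = 1 - P(none)
P(none) = (1 - 1/11)^6 = (10/11)^6 = 1000000/1771561
P(at least one) = 1 - 1000000/1771561 = 771561/1771561

771561/1771561


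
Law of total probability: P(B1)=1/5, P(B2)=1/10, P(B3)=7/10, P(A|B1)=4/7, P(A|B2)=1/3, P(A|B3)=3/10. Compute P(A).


P(A) = P(A|B1)P(B1) + P(A|B2)P(B2) + P(A|B3)P(B3)
= 4/7*1/5 + 1/3*1/10 + 3/10*7/10
= 4/35 + 1/30 + 21/100 = 751/2100

751/2100


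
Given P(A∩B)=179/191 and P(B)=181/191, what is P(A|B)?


P(A|B) = P(A∩B)/P(B) = (179/191)/(181/191) = 179/181

179/181


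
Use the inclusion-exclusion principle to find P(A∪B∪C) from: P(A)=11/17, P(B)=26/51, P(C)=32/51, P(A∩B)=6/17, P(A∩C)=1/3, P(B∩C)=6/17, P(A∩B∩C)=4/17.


P(A∪B∪C) = P(A)+P(B)+P(C) - P(AB)-P(AC)-P(BC) + P(ABC)
= 11/17+26/51+32/51 - 6/17-1/3-6/17 + 4/17
= 50/51

50/51


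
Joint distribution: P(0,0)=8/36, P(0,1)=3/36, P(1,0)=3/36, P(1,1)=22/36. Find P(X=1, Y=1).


Read from table: P(X=1, Y=1) = 22/36 = 11/18

11/18


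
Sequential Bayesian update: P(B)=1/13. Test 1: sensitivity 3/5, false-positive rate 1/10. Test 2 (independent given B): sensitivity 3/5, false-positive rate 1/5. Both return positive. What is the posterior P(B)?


After test 1: P(+) = 3/5*1/13 + 1/10*12/13 = 9/65
P(B|+) = (3/65)/(9/65) = 1/3
After test 2 (use post1 as new prior): P(+) = 3/5*1/3 + 1/5*2/3 = 1/3
P(B|+,+) = (1/5)/(1/3) = 3/5

3/5


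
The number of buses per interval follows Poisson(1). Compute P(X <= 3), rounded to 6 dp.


P(X<=3) = e^(-1)*1^0/0! + e^(-1)*1^1/1! + e^(-1)*1^2/2! + e^(-1)*1^3/3!
≈ 0.3678794412 + 0.3678794412 + 0.1839397206 + 0.0613132402
= 0.9810118432
≈ 0.981012

0.981012


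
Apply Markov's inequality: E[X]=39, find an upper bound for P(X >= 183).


Markov: P(X >= a) <= E[X]/a
P(X >= 183) <= 39/183 = 13/61

13/61


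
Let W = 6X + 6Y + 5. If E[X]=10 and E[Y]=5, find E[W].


E[6X + 6Y + 5] = 6*E[X] + 6*E[Y] + 5
= (6)*(10) + (6)*(5) + (5)
= 60 + 30 + 5 = 95

95


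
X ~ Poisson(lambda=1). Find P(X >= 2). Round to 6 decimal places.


P(X>=2) = 1 - P(X<=1) = 1 - (e^(-1)*1^0/0! + e^(-1)*1^1/1!)
≈ 1 - (0.3678794412 + 0.3678794412)
= 1 - 0.7357588824 = 0.2642411176
≈ 0.264241

0.264241


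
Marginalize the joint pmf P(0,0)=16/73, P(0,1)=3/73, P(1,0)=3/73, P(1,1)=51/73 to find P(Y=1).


P(Y=1) = P(0,1)+P(1,1) = 3/73 + 51/73 = 54/73

54/73


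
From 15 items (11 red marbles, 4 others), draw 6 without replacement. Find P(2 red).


P(X=2) = C(11,2)*C(4,4) / C(15,6)
= 55*1 / 5005
= 55/5005 = 1/91

1/91


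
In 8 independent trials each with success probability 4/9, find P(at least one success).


P(at least one) = 1 - P(none)
P(none) = (1 - 4/9)^8 = (5/9)^8 = 390625/43046721
P(at least one) = 1 - 390625/43046721 = 42656096/43046721

42656096/43046721


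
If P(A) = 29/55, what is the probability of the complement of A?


P(A') = 1 - P(A) = 1 - 29/55 = 26/55

26/55


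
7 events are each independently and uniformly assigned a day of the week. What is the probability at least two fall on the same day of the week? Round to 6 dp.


P(all different) = prod((7-i)/7 for i=0..6) = 0.006120
P(at least one match) = 1 - 0.006120 = 0.993880

0.993880


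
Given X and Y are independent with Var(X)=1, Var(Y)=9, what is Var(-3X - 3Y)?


Independence => Cov(X,Y)=0
Var(-3X - 3Y) = (-3)^2*Var(X) + (-3)^2*Var(Y)
= 9*1 + 9*9 = 90

90


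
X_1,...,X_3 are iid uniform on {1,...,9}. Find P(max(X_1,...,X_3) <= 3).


P(max <= 3) = P(all X_i <= 3) = (P(X_1 <= 3))^3
= (3/9)^3 = (1/3)^3 = 1/27

1/27


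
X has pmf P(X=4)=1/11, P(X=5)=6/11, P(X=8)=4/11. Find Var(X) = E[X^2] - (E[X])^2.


E[X] = 6, E[X^2] = 422/11
Var(X) = E[X^2] - (E[X])^2 = 422/11 - (6)^2 = 26/11

26/11


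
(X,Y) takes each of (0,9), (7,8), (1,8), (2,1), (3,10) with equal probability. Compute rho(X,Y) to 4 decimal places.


Cov(X,Y) = 0.4800, Var(X) = 5.8400, Var(Y) = 10.1600
rho = Cov/(sqrt(VarX)*sqrt(VarY)) = 0.0623

0.0623


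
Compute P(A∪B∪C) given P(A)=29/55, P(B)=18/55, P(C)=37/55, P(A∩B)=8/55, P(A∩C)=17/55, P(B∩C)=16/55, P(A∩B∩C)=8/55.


P(A∪B∪C) = P(A)+P(B)+P(C) - P(AB)-P(AC)-P(BC) + P(ABC)
= 29/55+18/55+37/55 - 8/55-17/55-16/55 + 8/55
= 51/55

51/55


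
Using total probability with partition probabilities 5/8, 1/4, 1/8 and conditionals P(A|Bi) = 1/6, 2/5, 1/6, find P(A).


P(A) = P(A|B1)P(B1) + P(A|B2)P(B2) + P(A|B3)P(B3)
= 1/6*5/8 + 2/5*1/4 + 1/6*1/8
= 5/48 + 1/10 + 1/48 = 9/40

9/40


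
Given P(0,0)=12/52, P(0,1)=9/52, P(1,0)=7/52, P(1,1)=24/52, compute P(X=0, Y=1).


Read from table: P(X=0, Y=1) = 9/52

9/52


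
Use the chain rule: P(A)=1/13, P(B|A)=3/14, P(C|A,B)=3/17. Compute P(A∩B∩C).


P(A∩B∩C) = P(A) * P(B|A) * P(C|A∩B)
= 1/13 * 3/14 * 3/17
= 3/182 * 3/17 = 9/3094

9/3094


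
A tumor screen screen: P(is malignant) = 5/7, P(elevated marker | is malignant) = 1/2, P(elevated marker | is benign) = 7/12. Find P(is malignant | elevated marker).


P(A) = P(A|B)P(B) + P(A|B')P(B') = 1/2*5/7 + 7/12*2/7 = 11/21
P(B|A) = P(A|B)P(B)/P(A) = (5/14)/(11/21) = 15/22

15/22


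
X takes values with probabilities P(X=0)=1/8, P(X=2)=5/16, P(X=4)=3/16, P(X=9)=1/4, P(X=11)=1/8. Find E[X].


E[X] = sum(x * P(x))
= 0*1/8 + 2*5/16 + 4*3/16 + 9*1/4 + 11*1/8
= 5

5


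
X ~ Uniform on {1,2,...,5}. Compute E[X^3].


E[X^3] = (1/5) * sum(x^3 for x=1..5)
= 225/5 = 45

45


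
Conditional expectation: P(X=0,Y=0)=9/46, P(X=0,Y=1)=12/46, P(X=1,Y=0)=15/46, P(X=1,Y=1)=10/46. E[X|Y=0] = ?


P(Y=0) = 24/46
E[X|Y=0] = (0*9 + 1*15)/24 = 15/24 = 5/8

5/8


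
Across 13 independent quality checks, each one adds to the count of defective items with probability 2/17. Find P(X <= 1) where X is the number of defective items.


P(X<=1) = P(X=0) + P(X=1)
= 1946195068359375/9904578032905937 + 3373404785156250/9904578032905937
= 5319599853515625/9904578032905937

5319599853515625/9904578032905937


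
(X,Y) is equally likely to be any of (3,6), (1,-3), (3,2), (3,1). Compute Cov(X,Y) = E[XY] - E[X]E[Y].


E[X]=5/2, E[Y]=3/2, E[XY]=6
Cov(X,Y) = E[XY] - E[X]E[Y] = 6 - 5/2*3/2 = 9/4

9/4


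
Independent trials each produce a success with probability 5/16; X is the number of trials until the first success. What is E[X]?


For geometric (trials until first success), E[X] = 1/p = 1/(5/16) = 16/5

16/5


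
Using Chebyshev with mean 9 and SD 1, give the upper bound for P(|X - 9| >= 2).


k = 2/1 = 2
Chebyshev: P(|X-mu| >= k*sigma) <= 1/k^2 = 1/2^2 = 1/4

1/4


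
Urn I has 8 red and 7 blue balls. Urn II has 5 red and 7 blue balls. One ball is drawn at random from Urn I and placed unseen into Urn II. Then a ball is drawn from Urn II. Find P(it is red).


P(transfer red) = 8/15; P(transfer blue) = 7/15
If red transferred: Urn II has 6 red of 13, so P(red|red moved) = 6/13
If blue transferred: Urn II has 5 red of 13, so P(red|blue moved) = 5/13
By total probability: P(red) = 8/15*6/13 + 7/15*5/13 = 83/195

83/195


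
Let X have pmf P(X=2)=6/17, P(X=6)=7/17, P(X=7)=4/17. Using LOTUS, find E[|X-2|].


E[|X-2|] = sum(g(x)*P(x))
= 0*6/17 + 4*7/17 + 5*4/17
= 48/17

48/17


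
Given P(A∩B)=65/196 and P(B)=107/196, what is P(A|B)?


P(A|B) = P(A∩B)/P(B) = (65/196)/(107/196) = 65/107

65/107


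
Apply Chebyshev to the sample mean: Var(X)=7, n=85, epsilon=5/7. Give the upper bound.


Var(Xbar) = Var(X)/n = 7/85
Chebyshev: P(|Xbar-mu| >= 5/7) <= Var(Xbar)/(5/7)^2 = (7/85)/(25/49) = 343/2125

343/2125


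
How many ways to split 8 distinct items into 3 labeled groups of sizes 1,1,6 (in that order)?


8! = 40320
Denominator: 1!=1 * 1!=1 * 6!=720
Coefficient = 40320 / 720 = 56

56


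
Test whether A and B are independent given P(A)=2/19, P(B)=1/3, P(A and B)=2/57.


P(A)*P(B) = 2/19*1/3 = 2/57
P(A∩B) = 2/57, which equals P(A)P(B), so independent

Yes, A and B are independent


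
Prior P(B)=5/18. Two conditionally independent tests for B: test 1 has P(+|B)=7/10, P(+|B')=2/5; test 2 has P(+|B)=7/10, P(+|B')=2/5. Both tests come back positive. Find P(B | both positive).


After test 1: P(+) = 7/10*5/18 + 2/5*13/18 = 29/60
P(B|+) = (7/36)/(29/60) = 35/87
After test 2 (use post1 as new prior): P(+) = 7/10*35/87 + 2/5*52/87 = 151/290
P(B|+,+) = (49/174)/(151/290) = 245/453

245/453


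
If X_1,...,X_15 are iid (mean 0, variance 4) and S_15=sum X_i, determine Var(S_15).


By independence, Var(S_n) = n*Var(X_1) = 15*4 = 60

60


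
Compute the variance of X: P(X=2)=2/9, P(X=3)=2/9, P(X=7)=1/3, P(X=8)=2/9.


E[X] = 47/9, E[X^2] = 301/9
Var(X) = E[X^2] - (E[X])^2 = 301/9 - (47/9)^2 = 500/81

500/81


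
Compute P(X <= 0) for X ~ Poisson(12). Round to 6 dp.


P(X<=0) = e^(-12)*12^0/0!
≈ 0.0000061442
≈ 0.000006

0.000006


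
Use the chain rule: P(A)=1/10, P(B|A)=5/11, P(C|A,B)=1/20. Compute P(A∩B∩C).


P(A∩B∩C) = P(A) * P(B|A) * P(C|A∩B)
= 1/10 * 5/11 * 1/20
= 1/22 * 1/20 = 1/440

1/440


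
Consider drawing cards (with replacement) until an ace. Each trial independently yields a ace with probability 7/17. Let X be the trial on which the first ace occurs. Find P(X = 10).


P(X=10) = (1-p)^9 * p = (10/17)^9 * 7/17
= 1000000000/118587876497 * 7/17 = 7000000000/2015993900449

7000000000/2015993900449


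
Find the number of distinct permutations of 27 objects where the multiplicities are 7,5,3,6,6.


27! = 10888869450418352160768000000
Denominator: 7!=5040 * 5!=120 * 3!=6 * 6!=720 * 6!=720
Coefficient = 10888869450418352160768000000 / 1881169920000 = 5788349757590400

5788349757590400


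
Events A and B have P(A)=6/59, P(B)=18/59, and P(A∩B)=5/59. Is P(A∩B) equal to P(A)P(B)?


P(A)*P(B) = 6/59*18/59 = 108/3481
P(A∩B) = 5/59 != 108/3481, so not independent

No, A and B are not independent


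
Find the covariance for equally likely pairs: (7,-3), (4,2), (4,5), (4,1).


E[X]=19/4, E[Y]=5/4, E[XY]=11/4
Cov(X,Y) = E[XY] - E[X]E[Y] = 11/4 - 19/4*5/4 = -51/16

-51/16


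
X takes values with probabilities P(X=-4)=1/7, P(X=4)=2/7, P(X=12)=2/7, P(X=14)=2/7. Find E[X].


E[X] = sum(x * P(x))
= -4*1/7 + 4*2/7 + 12*2/7 + 14*2/7
= 8

8


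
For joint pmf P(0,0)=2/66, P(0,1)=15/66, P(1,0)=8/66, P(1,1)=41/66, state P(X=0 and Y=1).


Read from table: P(X=0, Y=1) = 15/66 = 5/22

5/22


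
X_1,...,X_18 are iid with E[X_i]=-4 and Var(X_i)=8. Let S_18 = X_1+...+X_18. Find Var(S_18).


By independence, Var(S_n) = n*Var(X_1) = 18*8 = 144

144


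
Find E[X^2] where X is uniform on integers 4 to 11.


E[X^2] = (1/8) * sum(x^2 for x=4..11)
= 492/8 = 123/2

123/2


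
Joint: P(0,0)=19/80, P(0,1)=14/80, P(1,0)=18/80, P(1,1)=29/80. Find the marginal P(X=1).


P(X=1) = P(1,0)+P(1,1) = 18/80 + 29/80 = 47/80

47/80


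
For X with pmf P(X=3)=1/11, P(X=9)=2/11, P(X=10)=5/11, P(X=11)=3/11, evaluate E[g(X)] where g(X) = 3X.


E[3X] = sum(g(x)*P(x))
= 9*1/11 + 27*2/11 + 30*5/11 + 33*3/11
= 312/11

312/11


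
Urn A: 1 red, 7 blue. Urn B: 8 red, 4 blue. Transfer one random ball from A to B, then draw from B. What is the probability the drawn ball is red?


P(transfer red) = 1/8; P(transfer blue) = 7/8
If red transferred: Urn II has 9 red of 13, so P(red|red moved) = 9/13
If blue transferred: Urn II has 8 red of 13, so P(red|blue moved) = 8/13
By total probability: P(red) = 1/8*9/13 + 7/8*8/13 = 5/8

5/8


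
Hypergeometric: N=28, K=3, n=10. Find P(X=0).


P(X=0) = C(3,0)*C(25,10) / C(28,10)
= 1*3268760 / 13123110
= 3268760/13123110 = 68/273

68/273


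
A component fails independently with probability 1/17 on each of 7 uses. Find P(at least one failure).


P(at least one) = 1 - P(none)
P(none) = (1 - 1/17)^7 = (16/17)^7 = 268435456/410338673
P(at least one) = 1 - 268435456/410338673 = 141903217/410338673

141903217/410338673


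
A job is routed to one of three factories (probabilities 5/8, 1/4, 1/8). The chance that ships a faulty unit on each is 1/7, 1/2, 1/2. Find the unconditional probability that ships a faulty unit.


P(A) = P(A|B1)P(B1) + P(A|B2)P(B2) + P(A|B3)P(B3)
= 1/7*5/8 + 1/2*1/4 + 1/2*1/8
= 5/56 + 1/8 + 1/16 = 31/112

31/112


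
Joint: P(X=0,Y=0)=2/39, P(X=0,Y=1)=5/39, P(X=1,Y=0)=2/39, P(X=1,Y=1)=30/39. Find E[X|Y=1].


P(Y=1) = 35/39
E[X|Y=1] = (0*5 + 1*30)/35 = 30/35 = 6/7

6/7


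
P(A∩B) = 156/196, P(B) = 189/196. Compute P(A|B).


P(A|B) = P(A∩B)/P(B) = (156/196)/(189/196) = 156/189 = 52/63

52/63


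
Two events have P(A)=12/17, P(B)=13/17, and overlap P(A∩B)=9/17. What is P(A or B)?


P(A∪B) = P(A) + P(B) - P(A∩B)
= 12/17 + 13/17 - 9/17 = 16/17

16/17


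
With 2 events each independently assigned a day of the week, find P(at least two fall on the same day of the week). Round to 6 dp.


P(all different) = prod((7-i)/7 for i=0..1) = 0.857143
P(at least one match) = 1 - 0.857143 = 0.142857

0.142857


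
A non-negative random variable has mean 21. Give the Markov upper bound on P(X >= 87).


Markov: P(X >= a) <= E[X]/a
P(X >= 87) <= 21/87 = 7/29

7/29


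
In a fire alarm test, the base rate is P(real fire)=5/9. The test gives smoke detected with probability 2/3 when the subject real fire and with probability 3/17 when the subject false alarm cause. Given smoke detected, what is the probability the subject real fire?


P(A) = P(A|B)P(B) + P(A|B')P(B') = 2/3*5/9 + 3/17*4/9 = 206/459
P(B|A) = P(A|B)P(B)/P(A) = (10/27)/(206/459) = 85/103

85/103
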